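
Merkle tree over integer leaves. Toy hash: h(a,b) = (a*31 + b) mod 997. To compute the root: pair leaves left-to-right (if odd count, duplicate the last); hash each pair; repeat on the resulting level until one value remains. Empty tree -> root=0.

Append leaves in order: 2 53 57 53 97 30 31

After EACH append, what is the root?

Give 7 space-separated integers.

Answer: 2 115 404 400 64 911 860

Derivation:
After append 2 (leaves=[2]):
  L0: [2]
  root=2
After append 53 (leaves=[2, 53]):
  L0: [2, 53]
  L1: h(2,53)=(2*31+53)%997=115 -> [115]
  root=115
After append 57 (leaves=[2, 53, 57]):
  L0: [2, 53, 57]
  L1: h(2,53)=(2*31+53)%997=115 h(57,57)=(57*31+57)%997=827 -> [115, 827]
  L2: h(115,827)=(115*31+827)%997=404 -> [404]
  root=404
After append 53 (leaves=[2, 53, 57, 53]):
  L0: [2, 53, 57, 53]
  L1: h(2,53)=(2*31+53)%997=115 h(57,53)=(57*31+53)%997=823 -> [115, 823]
  L2: h(115,823)=(115*31+823)%997=400 -> [400]
  root=400
After append 97 (leaves=[2, 53, 57, 53, 97]):
  L0: [2, 53, 57, 53, 97]
  L1: h(2,53)=(2*31+53)%997=115 h(57,53)=(57*31+53)%997=823 h(97,97)=(97*31+97)%997=113 -> [115, 823, 113]
  L2: h(115,823)=(115*31+823)%997=400 h(113,113)=(113*31+113)%997=625 -> [400, 625]
  L3: h(400,625)=(400*31+625)%997=64 -> [64]
  root=64
After append 30 (leaves=[2, 53, 57, 53, 97, 30]):
  L0: [2, 53, 57, 53, 97, 30]
  L1: h(2,53)=(2*31+53)%997=115 h(57,53)=(57*31+53)%997=823 h(97,30)=(97*31+30)%997=46 -> [115, 823, 46]
  L2: h(115,823)=(115*31+823)%997=400 h(46,46)=(46*31+46)%997=475 -> [400, 475]
  L3: h(400,475)=(400*31+475)%997=911 -> [911]
  root=911
After append 31 (leaves=[2, 53, 57, 53, 97, 30, 31]):
  L0: [2, 53, 57, 53, 97, 30, 31]
  L1: h(2,53)=(2*31+53)%997=115 h(57,53)=(57*31+53)%997=823 h(97,30)=(97*31+30)%997=46 h(31,31)=(31*31+31)%997=992 -> [115, 823, 46, 992]
  L2: h(115,823)=(115*31+823)%997=400 h(46,992)=(46*31+992)%997=424 -> [400, 424]
  L3: h(400,424)=(400*31+424)%997=860 -> [860]
  root=860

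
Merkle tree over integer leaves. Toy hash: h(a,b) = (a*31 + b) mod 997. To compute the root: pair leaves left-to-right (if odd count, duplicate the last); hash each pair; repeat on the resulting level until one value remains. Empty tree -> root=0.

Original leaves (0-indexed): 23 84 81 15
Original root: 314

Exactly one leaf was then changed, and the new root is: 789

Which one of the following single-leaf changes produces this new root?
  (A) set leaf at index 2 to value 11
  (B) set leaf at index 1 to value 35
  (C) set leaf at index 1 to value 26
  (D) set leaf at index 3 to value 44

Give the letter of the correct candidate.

Answer: B

Derivation:
Original leaves: [23, 84, 81, 15]
Target new root: 789
Try each candidate change and compute the resulting root:
Candidate A: set leaf[2] = 11 -> leaves = [23, 84, 11, 15]
  L0: [23, 84, 11, 15]
  L1: h(23,84)=(23*31+84)%997=797 h(11,15)=(11*31+15)%997=356 -> [797, 356]
  L2: h(797,356)=(797*31+356)%997=138 -> [138]
  root = 138 != target 789
Candidate B: set leaf[1] = 35 -> leaves = [23, 35, 81, 15]
  L0: [23, 35, 81, 15]
  L1: h(23,35)=(23*31+35)%997=748 h(81,15)=(81*31+15)%997=532 -> [748, 532]
  L2: h(748,532)=(748*31+532)%997=789 -> [789]
  root = 789 == target 789  ** MATCH **
Candidate C: set leaf[1] = 26 -> leaves = [23, 26, 81, 15]
  L0: [23, 26, 81, 15]
  L1: h(23,26)=(23*31+26)%997=739 h(81,15)=(81*31+15)%997=532 -> [739, 532]
  L2: h(739,532)=(739*31+532)%997=510 -> [510]
  root = 510 != target 789
Candidate D: set leaf[3] = 44 -> leaves = [23, 84, 81, 44]
  L0: [23, 84, 81, 44]
  L1: h(23,84)=(23*31+84)%997=797 h(81,44)=(81*31+44)%997=561 -> [797, 561]
  L2: h(797,561)=(797*31+561)%997=343 -> [343]
  root = 343 != target 789
Candidate B produces the target root.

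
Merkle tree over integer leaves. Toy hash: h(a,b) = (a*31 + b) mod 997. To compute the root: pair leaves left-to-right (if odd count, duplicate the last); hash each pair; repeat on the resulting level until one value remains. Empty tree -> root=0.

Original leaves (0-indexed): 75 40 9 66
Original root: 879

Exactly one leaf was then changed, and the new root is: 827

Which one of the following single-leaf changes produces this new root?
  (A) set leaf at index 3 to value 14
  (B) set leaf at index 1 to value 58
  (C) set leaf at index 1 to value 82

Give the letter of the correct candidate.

Answer: A

Derivation:
Original leaves: [75, 40, 9, 66]
Target new root: 827
Try each candidate change and compute the resulting root:
Candidate A: set leaf[3] = 14 -> leaves = [75, 40, 9, 14]
  L0: [75, 40, 9, 14]
  L1: h(75,40)=(75*31+40)%997=371 h(9,14)=(9*31+14)%997=293 -> [371, 293]
  L2: h(371,293)=(371*31+293)%997=827 -> [827]
  root = 827 == target 827  ** MATCH **
Candidate B: set leaf[1] = 58 -> leaves = [75, 58, 9, 66]
  L0: [75, 58, 9, 66]
  L1: h(75,58)=(75*31+58)%997=389 h(9,66)=(9*31+66)%997=345 -> [389, 345]
  L2: h(389,345)=(389*31+345)%997=440 -> [440]
  root = 440 != target 827
Candidate C: set leaf[1] = 82 -> leaves = [75, 82, 9, 66]
  L0: [75, 82, 9, 66]
  L1: h(75,82)=(75*31+82)%997=413 h(9,66)=(9*31+66)%997=345 -> [413, 345]
  L2: h(413,345)=(413*31+345)%997=187 -> [187]
  root = 187 != target 827
Candidate A produces the target root.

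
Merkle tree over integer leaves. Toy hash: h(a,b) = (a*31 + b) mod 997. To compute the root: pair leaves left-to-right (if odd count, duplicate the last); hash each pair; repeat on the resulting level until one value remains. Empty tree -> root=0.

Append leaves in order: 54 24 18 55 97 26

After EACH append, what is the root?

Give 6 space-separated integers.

After append 54 (leaves=[54]):
  L0: [54]
  root=54
After append 24 (leaves=[54, 24]):
  L0: [54, 24]
  L1: h(54,24)=(54*31+24)%997=701 -> [701]
  root=701
After append 18 (leaves=[54, 24, 18]):
  L0: [54, 24, 18]
  L1: h(54,24)=(54*31+24)%997=701 h(18,18)=(18*31+18)%997=576 -> [701, 576]
  L2: h(701,576)=(701*31+576)%997=373 -> [373]
  root=373
After append 55 (leaves=[54, 24, 18, 55]):
  L0: [54, 24, 18, 55]
  L1: h(54,24)=(54*31+24)%997=701 h(18,55)=(18*31+55)%997=613 -> [701, 613]
  L2: h(701,613)=(701*31+613)%997=410 -> [410]
  root=410
After append 97 (leaves=[54, 24, 18, 55, 97]):
  L0: [54, 24, 18, 55, 97]
  L1: h(54,24)=(54*31+24)%997=701 h(18,55)=(18*31+55)%997=613 h(97,97)=(97*31+97)%997=113 -> [701, 613, 113]
  L2: h(701,613)=(701*31+613)%997=410 h(113,113)=(113*31+113)%997=625 -> [410, 625]
  L3: h(410,625)=(410*31+625)%997=374 -> [374]
  root=374
After append 26 (leaves=[54, 24, 18, 55, 97, 26]):
  L0: [54, 24, 18, 55, 97, 26]
  L1: h(54,24)=(54*31+24)%997=701 h(18,55)=(18*31+55)%997=613 h(97,26)=(97*31+26)%997=42 -> [701, 613, 42]
  L2: h(701,613)=(701*31+613)%997=410 h(42,42)=(42*31+42)%997=347 -> [410, 347]
  L3: h(410,347)=(410*31+347)%997=96 -> [96]
  root=96

Answer: 54 701 373 410 374 96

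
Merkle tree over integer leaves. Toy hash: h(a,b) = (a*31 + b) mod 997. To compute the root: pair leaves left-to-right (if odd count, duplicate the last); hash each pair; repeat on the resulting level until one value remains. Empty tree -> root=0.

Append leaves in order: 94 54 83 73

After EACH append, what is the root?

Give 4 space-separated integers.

Answer: 94 974 946 936

Derivation:
After append 94 (leaves=[94]):
  L0: [94]
  root=94
After append 54 (leaves=[94, 54]):
  L0: [94, 54]
  L1: h(94,54)=(94*31+54)%997=974 -> [974]
  root=974
After append 83 (leaves=[94, 54, 83]):
  L0: [94, 54, 83]
  L1: h(94,54)=(94*31+54)%997=974 h(83,83)=(83*31+83)%997=662 -> [974, 662]
  L2: h(974,662)=(974*31+662)%997=946 -> [946]
  root=946
After append 73 (leaves=[94, 54, 83, 73]):
  L0: [94, 54, 83, 73]
  L1: h(94,54)=(94*31+54)%997=974 h(83,73)=(83*31+73)%997=652 -> [974, 652]
  L2: h(974,652)=(974*31+652)%997=936 -> [936]
  root=936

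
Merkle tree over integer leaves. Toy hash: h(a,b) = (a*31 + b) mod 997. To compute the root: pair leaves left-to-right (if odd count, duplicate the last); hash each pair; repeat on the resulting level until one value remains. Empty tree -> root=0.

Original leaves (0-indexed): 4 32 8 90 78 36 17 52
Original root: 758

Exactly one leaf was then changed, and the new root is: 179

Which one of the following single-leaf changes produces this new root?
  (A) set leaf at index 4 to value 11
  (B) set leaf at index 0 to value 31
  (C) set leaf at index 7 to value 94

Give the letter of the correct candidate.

Answer: A

Derivation:
Original leaves: [4, 32, 8, 90, 78, 36, 17, 52]
Target new root: 179
Try each candidate change and compute the resulting root:
Candidate A: set leaf[4] = 11 -> leaves = [4, 32, 8, 90, 11, 36, 17, 52]
  L0: [4, 32, 8, 90, 11, 36, 17, 52]
  L1: h(4,32)=(4*31+32)%997=156 h(8,90)=(8*31+90)%997=338 h(11,36)=(11*31+36)%997=377 h(17,52)=(17*31+52)%997=579 -> [156, 338, 377, 579]
  L2: h(156,338)=(156*31+338)%997=189 h(377,579)=(377*31+579)%997=302 -> [189, 302]
  L3: h(189,302)=(189*31+302)%997=179 -> [179]
  root = 179 == target 179  ** MATCH **
Candidate B: set leaf[0] = 31 -> leaves = [31, 32, 8, 90, 78, 36, 17, 52]
  L0: [31, 32, 8, 90, 78, 36, 17, 52]
  L1: h(31,32)=(31*31+32)%997=993 h(8,90)=(8*31+90)%997=338 h(78,36)=(78*31+36)%997=460 h(17,52)=(17*31+52)%997=579 -> [993, 338, 460, 579]
  L2: h(993,338)=(993*31+338)%997=214 h(460,579)=(460*31+579)%997=881 -> [214, 881]
  L3: h(214,881)=(214*31+881)%997=536 -> [536]
  root = 536 != target 179
Candidate C: set leaf[7] = 94 -> leaves = [4, 32, 8, 90, 78, 36, 17, 94]
  L0: [4, 32, 8, 90, 78, 36, 17, 94]
  L1: h(4,32)=(4*31+32)%997=156 h(8,90)=(8*31+90)%997=338 h(78,36)=(78*31+36)%997=460 h(17,94)=(17*31+94)%997=621 -> [156, 338, 460, 621]
  L2: h(156,338)=(156*31+338)%997=189 h(460,621)=(460*31+621)%997=923 -> [189, 923]
  L3: h(189,923)=(189*31+923)%997=800 -> [800]
  root = 800 != target 179
Candidate A produces the target root.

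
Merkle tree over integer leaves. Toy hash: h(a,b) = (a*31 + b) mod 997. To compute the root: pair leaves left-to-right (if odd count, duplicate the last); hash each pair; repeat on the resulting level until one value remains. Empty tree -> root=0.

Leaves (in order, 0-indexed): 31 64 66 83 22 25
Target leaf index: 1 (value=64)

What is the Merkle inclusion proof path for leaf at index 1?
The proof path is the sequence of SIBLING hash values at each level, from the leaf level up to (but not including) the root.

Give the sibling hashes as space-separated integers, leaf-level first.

L0 (leaves): [31, 64, 66, 83, 22, 25], target index=1
L1: h(31,64)=(31*31+64)%997=28 [pair 0] h(66,83)=(66*31+83)%997=135 [pair 1] h(22,25)=(22*31+25)%997=707 [pair 2] -> [28, 135, 707]
  Sibling for proof at L0: 31
L2: h(28,135)=(28*31+135)%997=6 [pair 0] h(707,707)=(707*31+707)%997=690 [pair 1] -> [6, 690]
  Sibling for proof at L1: 135
L3: h(6,690)=(6*31+690)%997=876 [pair 0] -> [876]
  Sibling for proof at L2: 690
Root: 876
Proof path (sibling hashes from leaf to root): [31, 135, 690]

Answer: 31 135 690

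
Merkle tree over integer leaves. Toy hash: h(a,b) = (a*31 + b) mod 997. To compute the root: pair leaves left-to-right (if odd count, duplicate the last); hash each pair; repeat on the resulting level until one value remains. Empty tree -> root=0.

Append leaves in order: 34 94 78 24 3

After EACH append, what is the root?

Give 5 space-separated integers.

Answer: 34 151 198 144 557

Derivation:
After append 34 (leaves=[34]):
  L0: [34]
  root=34
After append 94 (leaves=[34, 94]):
  L0: [34, 94]
  L1: h(34,94)=(34*31+94)%997=151 -> [151]
  root=151
After append 78 (leaves=[34, 94, 78]):
  L0: [34, 94, 78]
  L1: h(34,94)=(34*31+94)%997=151 h(78,78)=(78*31+78)%997=502 -> [151, 502]
  L2: h(151,502)=(151*31+502)%997=198 -> [198]
  root=198
After append 24 (leaves=[34, 94, 78, 24]):
  L0: [34, 94, 78, 24]
  L1: h(34,94)=(34*31+94)%997=151 h(78,24)=(78*31+24)%997=448 -> [151, 448]
  L2: h(151,448)=(151*31+448)%997=144 -> [144]
  root=144
After append 3 (leaves=[34, 94, 78, 24, 3]):
  L0: [34, 94, 78, 24, 3]
  L1: h(34,94)=(34*31+94)%997=151 h(78,24)=(78*31+24)%997=448 h(3,3)=(3*31+3)%997=96 -> [151, 448, 96]
  L2: h(151,448)=(151*31+448)%997=144 h(96,96)=(96*31+96)%997=81 -> [144, 81]
  L3: h(144,81)=(144*31+81)%997=557 -> [557]
  root=557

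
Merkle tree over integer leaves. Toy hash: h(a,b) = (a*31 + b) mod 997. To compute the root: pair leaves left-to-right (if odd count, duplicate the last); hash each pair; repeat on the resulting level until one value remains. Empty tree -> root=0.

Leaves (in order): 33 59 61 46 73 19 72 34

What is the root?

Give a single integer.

Answer: 385

Derivation:
L0: [33, 59, 61, 46, 73, 19, 72, 34]
L1: h(33,59)=(33*31+59)%997=85 h(61,46)=(61*31+46)%997=940 h(73,19)=(73*31+19)%997=288 h(72,34)=(72*31+34)%997=272 -> [85, 940, 288, 272]
L2: h(85,940)=(85*31+940)%997=584 h(288,272)=(288*31+272)%997=227 -> [584, 227]
L3: h(584,227)=(584*31+227)%997=385 -> [385]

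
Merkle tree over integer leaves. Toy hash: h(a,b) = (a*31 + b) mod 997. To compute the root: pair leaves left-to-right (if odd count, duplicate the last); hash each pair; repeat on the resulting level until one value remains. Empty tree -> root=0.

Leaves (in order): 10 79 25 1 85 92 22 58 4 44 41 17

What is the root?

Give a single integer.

L0: [10, 79, 25, 1, 85, 92, 22, 58, 4, 44, 41, 17]
L1: h(10,79)=(10*31+79)%997=389 h(25,1)=(25*31+1)%997=776 h(85,92)=(85*31+92)%997=733 h(22,58)=(22*31+58)%997=740 h(4,44)=(4*31+44)%997=168 h(41,17)=(41*31+17)%997=291 -> [389, 776, 733, 740, 168, 291]
L2: h(389,776)=(389*31+776)%997=871 h(733,740)=(733*31+740)%997=532 h(168,291)=(168*31+291)%997=514 -> [871, 532, 514]
L3: h(871,532)=(871*31+532)%997=614 h(514,514)=(514*31+514)%997=496 -> [614, 496]
L4: h(614,496)=(614*31+496)%997=587 -> [587]

Answer: 587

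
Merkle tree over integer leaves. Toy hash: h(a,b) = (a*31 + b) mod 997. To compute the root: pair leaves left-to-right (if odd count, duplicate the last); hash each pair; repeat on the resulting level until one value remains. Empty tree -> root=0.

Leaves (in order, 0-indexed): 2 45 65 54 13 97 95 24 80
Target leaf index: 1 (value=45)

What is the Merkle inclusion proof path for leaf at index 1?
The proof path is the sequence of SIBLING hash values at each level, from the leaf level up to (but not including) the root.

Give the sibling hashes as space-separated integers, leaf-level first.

Answer: 2 75 523 327

Derivation:
L0 (leaves): [2, 45, 65, 54, 13, 97, 95, 24, 80], target index=1
L1: h(2,45)=(2*31+45)%997=107 [pair 0] h(65,54)=(65*31+54)%997=75 [pair 1] h(13,97)=(13*31+97)%997=500 [pair 2] h(95,24)=(95*31+24)%997=975 [pair 3] h(80,80)=(80*31+80)%997=566 [pair 4] -> [107, 75, 500, 975, 566]
  Sibling for proof at L0: 2
L2: h(107,75)=(107*31+75)%997=401 [pair 0] h(500,975)=(500*31+975)%997=523 [pair 1] h(566,566)=(566*31+566)%997=166 [pair 2] -> [401, 523, 166]
  Sibling for proof at L1: 75
L3: h(401,523)=(401*31+523)%997=990 [pair 0] h(166,166)=(166*31+166)%997=327 [pair 1] -> [990, 327]
  Sibling for proof at L2: 523
L4: h(990,327)=(990*31+327)%997=110 [pair 0] -> [110]
  Sibling for proof at L3: 327
Root: 110
Proof path (sibling hashes from leaf to root): [2, 75, 523, 327]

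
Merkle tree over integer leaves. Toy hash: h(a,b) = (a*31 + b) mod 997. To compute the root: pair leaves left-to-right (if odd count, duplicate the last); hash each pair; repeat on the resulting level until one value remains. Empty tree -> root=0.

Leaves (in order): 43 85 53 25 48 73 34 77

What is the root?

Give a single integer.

L0: [43, 85, 53, 25, 48, 73, 34, 77]
L1: h(43,85)=(43*31+85)%997=421 h(53,25)=(53*31+25)%997=671 h(48,73)=(48*31+73)%997=564 h(34,77)=(34*31+77)%997=134 -> [421, 671, 564, 134]
L2: h(421,671)=(421*31+671)%997=761 h(564,134)=(564*31+134)%997=669 -> [761, 669]
L3: h(761,669)=(761*31+669)%997=332 -> [332]

Answer: 332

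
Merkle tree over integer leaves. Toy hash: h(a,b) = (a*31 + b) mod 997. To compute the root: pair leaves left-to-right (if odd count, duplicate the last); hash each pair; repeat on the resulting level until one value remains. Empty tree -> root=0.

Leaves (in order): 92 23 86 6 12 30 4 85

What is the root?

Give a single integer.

L0: [92, 23, 86, 6, 12, 30, 4, 85]
L1: h(92,23)=(92*31+23)%997=881 h(86,6)=(86*31+6)%997=678 h(12,30)=(12*31+30)%997=402 h(4,85)=(4*31+85)%997=209 -> [881, 678, 402, 209]
L2: h(881,678)=(881*31+678)%997=73 h(402,209)=(402*31+209)%997=707 -> [73, 707]
L3: h(73,707)=(73*31+707)%997=976 -> [976]

Answer: 976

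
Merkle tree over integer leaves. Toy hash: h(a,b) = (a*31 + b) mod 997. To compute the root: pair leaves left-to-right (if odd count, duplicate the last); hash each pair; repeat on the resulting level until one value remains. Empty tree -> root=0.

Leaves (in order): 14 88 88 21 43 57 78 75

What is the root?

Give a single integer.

L0: [14, 88, 88, 21, 43, 57, 78, 75]
L1: h(14,88)=(14*31+88)%997=522 h(88,21)=(88*31+21)%997=755 h(43,57)=(43*31+57)%997=393 h(78,75)=(78*31+75)%997=499 -> [522, 755, 393, 499]
L2: h(522,755)=(522*31+755)%997=985 h(393,499)=(393*31+499)%997=718 -> [985, 718]
L3: h(985,718)=(985*31+718)%997=346 -> [346]

Answer: 346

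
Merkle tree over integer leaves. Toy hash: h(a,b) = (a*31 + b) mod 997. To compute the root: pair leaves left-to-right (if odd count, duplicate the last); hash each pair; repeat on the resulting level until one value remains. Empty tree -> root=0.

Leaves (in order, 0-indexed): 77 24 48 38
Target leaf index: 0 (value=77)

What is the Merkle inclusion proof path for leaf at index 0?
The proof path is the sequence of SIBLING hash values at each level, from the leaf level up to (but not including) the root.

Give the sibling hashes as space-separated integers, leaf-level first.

Answer: 24 529

Derivation:
L0 (leaves): [77, 24, 48, 38], target index=0
L1: h(77,24)=(77*31+24)%997=417 [pair 0] h(48,38)=(48*31+38)%997=529 [pair 1] -> [417, 529]
  Sibling for proof at L0: 24
L2: h(417,529)=(417*31+529)%997=495 [pair 0] -> [495]
  Sibling for proof at L1: 529
Root: 495
Proof path (sibling hashes from leaf to root): [24, 529]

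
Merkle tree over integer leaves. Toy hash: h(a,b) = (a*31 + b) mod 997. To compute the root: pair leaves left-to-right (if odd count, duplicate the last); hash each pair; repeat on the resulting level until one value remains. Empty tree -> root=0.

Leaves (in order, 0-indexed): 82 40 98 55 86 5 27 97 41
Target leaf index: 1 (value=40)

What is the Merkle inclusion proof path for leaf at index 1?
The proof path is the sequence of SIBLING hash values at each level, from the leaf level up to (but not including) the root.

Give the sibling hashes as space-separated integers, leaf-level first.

Answer: 82 102 984 529

Derivation:
L0 (leaves): [82, 40, 98, 55, 86, 5, 27, 97, 41], target index=1
L1: h(82,40)=(82*31+40)%997=588 [pair 0] h(98,55)=(98*31+55)%997=102 [pair 1] h(86,5)=(86*31+5)%997=677 [pair 2] h(27,97)=(27*31+97)%997=934 [pair 3] h(41,41)=(41*31+41)%997=315 [pair 4] -> [588, 102, 677, 934, 315]
  Sibling for proof at L0: 82
L2: h(588,102)=(588*31+102)%997=384 [pair 0] h(677,934)=(677*31+934)%997=984 [pair 1] h(315,315)=(315*31+315)%997=110 [pair 2] -> [384, 984, 110]
  Sibling for proof at L1: 102
L3: h(384,984)=(384*31+984)%997=924 [pair 0] h(110,110)=(110*31+110)%997=529 [pair 1] -> [924, 529]
  Sibling for proof at L2: 984
L4: h(924,529)=(924*31+529)%997=260 [pair 0] -> [260]
  Sibling for proof at L3: 529
Root: 260
Proof path (sibling hashes from leaf to root): [82, 102, 984, 529]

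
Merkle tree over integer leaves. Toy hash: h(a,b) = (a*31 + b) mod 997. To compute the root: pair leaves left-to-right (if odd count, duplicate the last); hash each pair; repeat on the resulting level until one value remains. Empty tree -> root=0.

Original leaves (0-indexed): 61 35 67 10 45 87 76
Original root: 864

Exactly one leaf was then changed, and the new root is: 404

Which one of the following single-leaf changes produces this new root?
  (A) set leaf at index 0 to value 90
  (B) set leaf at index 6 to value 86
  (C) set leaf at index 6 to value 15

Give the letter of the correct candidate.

Answer: A

Derivation:
Original leaves: [61, 35, 67, 10, 45, 87, 76]
Target new root: 404
Try each candidate change and compute the resulting root:
Candidate A: set leaf[0] = 90 -> leaves = [90, 35, 67, 10, 45, 87, 76]
  L0: [90, 35, 67, 10, 45, 87, 76]
  L1: h(90,35)=(90*31+35)%997=831 h(67,10)=(67*31+10)%997=93 h(45,87)=(45*31+87)%997=485 h(76,76)=(76*31+76)%997=438 -> [831, 93, 485, 438]
  L2: h(831,93)=(831*31+93)%997=929 h(485,438)=(485*31+438)%997=518 -> [929, 518]
  L3: h(929,518)=(929*31+518)%997=404 -> [404]
  root = 404 == target 404  ** MATCH **
Candidate B: set leaf[6] = 86 -> leaves = [61, 35, 67, 10, 45, 87, 86]
  L0: [61, 35, 67, 10, 45, 87, 86]
  L1: h(61,35)=(61*31+35)%997=929 h(67,10)=(67*31+10)%997=93 h(45,87)=(45*31+87)%997=485 h(86,86)=(86*31+86)%997=758 -> [929, 93, 485, 758]
  L2: h(929,93)=(929*31+93)%997=976 h(485,758)=(485*31+758)%997=838 -> [976, 838]
  L3: h(976,838)=(976*31+838)%997=187 -> [187]
  root = 187 != target 404
Candidate C: set leaf[6] = 15 -> leaves = [61, 35, 67, 10, 45, 87, 15]
  L0: [61, 35, 67, 10, 45, 87, 15]
  L1: h(61,35)=(61*31+35)%997=929 h(67,10)=(67*31+10)%997=93 h(45,87)=(45*31+87)%997=485 h(15,15)=(15*31+15)%997=480 -> [929, 93, 485, 480]
  L2: h(929,93)=(929*31+93)%997=976 h(485,480)=(485*31+480)%997=560 -> [976, 560]
  L3: h(976,560)=(976*31+560)%997=906 -> [906]
  root = 906 != target 404
Candidate A produces the target root.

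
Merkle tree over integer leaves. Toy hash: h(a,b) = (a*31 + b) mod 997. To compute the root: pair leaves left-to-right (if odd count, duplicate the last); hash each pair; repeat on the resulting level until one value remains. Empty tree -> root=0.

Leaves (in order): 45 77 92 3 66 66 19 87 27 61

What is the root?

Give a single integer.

L0: [45, 77, 92, 3, 66, 66, 19, 87, 27, 61]
L1: h(45,77)=(45*31+77)%997=475 h(92,3)=(92*31+3)%997=861 h(66,66)=(66*31+66)%997=118 h(19,87)=(19*31+87)%997=676 h(27,61)=(27*31+61)%997=898 -> [475, 861, 118, 676, 898]
L2: h(475,861)=(475*31+861)%997=631 h(118,676)=(118*31+676)%997=346 h(898,898)=(898*31+898)%997=820 -> [631, 346, 820]
L3: h(631,346)=(631*31+346)%997=964 h(820,820)=(820*31+820)%997=318 -> [964, 318]
L4: h(964,318)=(964*31+318)%997=292 -> [292]

Answer: 292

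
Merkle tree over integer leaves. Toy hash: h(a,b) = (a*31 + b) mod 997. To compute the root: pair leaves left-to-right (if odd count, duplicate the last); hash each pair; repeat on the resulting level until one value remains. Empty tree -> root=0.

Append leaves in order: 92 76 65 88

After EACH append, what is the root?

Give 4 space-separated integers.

After append 92 (leaves=[92]):
  L0: [92]
  root=92
After append 76 (leaves=[92, 76]):
  L0: [92, 76]
  L1: h(92,76)=(92*31+76)%997=934 -> [934]
  root=934
After append 65 (leaves=[92, 76, 65]):
  L0: [92, 76, 65]
  L1: h(92,76)=(92*31+76)%997=934 h(65,65)=(65*31+65)%997=86 -> [934, 86]
  L2: h(934,86)=(934*31+86)%997=127 -> [127]
  root=127
After append 88 (leaves=[92, 76, 65, 88]):
  L0: [92, 76, 65, 88]
  L1: h(92,76)=(92*31+76)%997=934 h(65,88)=(65*31+88)%997=109 -> [934, 109]
  L2: h(934,109)=(934*31+109)%997=150 -> [150]
  root=150

Answer: 92 934 127 150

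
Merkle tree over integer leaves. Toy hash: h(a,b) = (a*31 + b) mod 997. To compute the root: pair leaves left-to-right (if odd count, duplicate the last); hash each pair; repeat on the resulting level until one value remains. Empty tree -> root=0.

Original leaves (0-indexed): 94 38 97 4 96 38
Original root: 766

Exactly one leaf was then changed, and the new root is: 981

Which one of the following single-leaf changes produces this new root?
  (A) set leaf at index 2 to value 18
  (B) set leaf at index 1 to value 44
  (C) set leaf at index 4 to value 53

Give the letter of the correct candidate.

Original leaves: [94, 38, 97, 4, 96, 38]
Target new root: 981
Try each candidate change and compute the resulting root:
Candidate A: set leaf[2] = 18 -> leaves = [94, 38, 18, 4, 96, 38]
  L0: [94, 38, 18, 4, 96, 38]
  L1: h(94,38)=(94*31+38)%997=958 h(18,4)=(18*31+4)%997=562 h(96,38)=(96*31+38)%997=23 -> [958, 562, 23]
  L2: h(958,562)=(958*31+562)%997=350 h(23,23)=(23*31+23)%997=736 -> [350, 736]
  L3: h(350,736)=(350*31+736)%997=619 -> [619]
  root = 619 != target 981
Candidate B: set leaf[1] = 44 -> leaves = [94, 44, 97, 4, 96, 38]
  L0: [94, 44, 97, 4, 96, 38]
  L1: h(94,44)=(94*31+44)%997=964 h(97,4)=(97*31+4)%997=20 h(96,38)=(96*31+38)%997=23 -> [964, 20, 23]
  L2: h(964,20)=(964*31+20)%997=991 h(23,23)=(23*31+23)%997=736 -> [991, 736]
  L3: h(991,736)=(991*31+736)%997=550 -> [550]
  root = 550 != target 981
Candidate C: set leaf[4] = 53 -> leaves = [94, 38, 97, 4, 53, 38]
  L0: [94, 38, 97, 4, 53, 38]
  L1: h(94,38)=(94*31+38)%997=958 h(97,4)=(97*31+4)%997=20 h(53,38)=(53*31+38)%997=684 -> [958, 20, 684]
  L2: h(958,20)=(958*31+20)%997=805 h(684,684)=(684*31+684)%997=951 -> [805, 951]
  L3: h(805,951)=(805*31+951)%997=981 -> [981]
  root = 981 == target 981  ** MATCH **
Candidate C produces the target root.

Answer: C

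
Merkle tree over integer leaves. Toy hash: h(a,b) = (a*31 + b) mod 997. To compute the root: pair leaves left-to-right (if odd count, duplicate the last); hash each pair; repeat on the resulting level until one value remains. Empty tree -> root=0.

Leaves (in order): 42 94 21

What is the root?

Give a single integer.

Answer: 80

Derivation:
L0: [42, 94, 21]
L1: h(42,94)=(42*31+94)%997=399 h(21,21)=(21*31+21)%997=672 -> [399, 672]
L2: h(399,672)=(399*31+672)%997=80 -> [80]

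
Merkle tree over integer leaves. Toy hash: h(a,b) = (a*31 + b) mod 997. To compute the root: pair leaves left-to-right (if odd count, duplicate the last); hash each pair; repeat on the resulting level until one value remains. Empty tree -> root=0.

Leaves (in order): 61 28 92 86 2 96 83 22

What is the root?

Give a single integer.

L0: [61, 28, 92, 86, 2, 96, 83, 22]
L1: h(61,28)=(61*31+28)%997=922 h(92,86)=(92*31+86)%997=944 h(2,96)=(2*31+96)%997=158 h(83,22)=(83*31+22)%997=601 -> [922, 944, 158, 601]
L2: h(922,944)=(922*31+944)%997=613 h(158,601)=(158*31+601)%997=514 -> [613, 514]
L3: h(613,514)=(613*31+514)%997=574 -> [574]

Answer: 574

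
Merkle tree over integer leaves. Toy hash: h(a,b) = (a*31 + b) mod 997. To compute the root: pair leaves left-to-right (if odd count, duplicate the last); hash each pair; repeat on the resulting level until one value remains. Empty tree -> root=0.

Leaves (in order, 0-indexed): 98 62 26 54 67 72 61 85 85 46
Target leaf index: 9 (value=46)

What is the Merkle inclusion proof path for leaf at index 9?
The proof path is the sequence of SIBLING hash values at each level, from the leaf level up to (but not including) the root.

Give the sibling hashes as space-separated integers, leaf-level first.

L0 (leaves): [98, 62, 26, 54, 67, 72, 61, 85, 85, 46], target index=9
L1: h(98,62)=(98*31+62)%997=109 [pair 0] h(26,54)=(26*31+54)%997=860 [pair 1] h(67,72)=(67*31+72)%997=155 [pair 2] h(61,85)=(61*31+85)%997=979 [pair 3] h(85,46)=(85*31+46)%997=687 [pair 4] -> [109, 860, 155, 979, 687]
  Sibling for proof at L0: 85
L2: h(109,860)=(109*31+860)%997=251 [pair 0] h(155,979)=(155*31+979)%997=799 [pair 1] h(687,687)=(687*31+687)%997=50 [pair 2] -> [251, 799, 50]
  Sibling for proof at L1: 687
L3: h(251,799)=(251*31+799)%997=604 [pair 0] h(50,50)=(50*31+50)%997=603 [pair 1] -> [604, 603]
  Sibling for proof at L2: 50
L4: h(604,603)=(604*31+603)%997=384 [pair 0] -> [384]
  Sibling for proof at L3: 604
Root: 384
Proof path (sibling hashes from leaf to root): [85, 687, 50, 604]

Answer: 85 687 50 604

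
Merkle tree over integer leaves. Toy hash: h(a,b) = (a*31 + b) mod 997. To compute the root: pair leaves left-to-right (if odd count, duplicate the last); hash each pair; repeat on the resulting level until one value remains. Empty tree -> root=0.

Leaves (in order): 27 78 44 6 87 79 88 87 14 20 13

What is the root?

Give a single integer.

Answer: 683

Derivation:
L0: [27, 78, 44, 6, 87, 79, 88, 87, 14, 20, 13]
L1: h(27,78)=(27*31+78)%997=915 h(44,6)=(44*31+6)%997=373 h(87,79)=(87*31+79)%997=782 h(88,87)=(88*31+87)%997=821 h(14,20)=(14*31+20)%997=454 h(13,13)=(13*31+13)%997=416 -> [915, 373, 782, 821, 454, 416]
L2: h(915,373)=(915*31+373)%997=822 h(782,821)=(782*31+821)%997=138 h(454,416)=(454*31+416)%997=532 -> [822, 138, 532]
L3: h(822,138)=(822*31+138)%997=695 h(532,532)=(532*31+532)%997=75 -> [695, 75]
L4: h(695,75)=(695*31+75)%997=683 -> [683]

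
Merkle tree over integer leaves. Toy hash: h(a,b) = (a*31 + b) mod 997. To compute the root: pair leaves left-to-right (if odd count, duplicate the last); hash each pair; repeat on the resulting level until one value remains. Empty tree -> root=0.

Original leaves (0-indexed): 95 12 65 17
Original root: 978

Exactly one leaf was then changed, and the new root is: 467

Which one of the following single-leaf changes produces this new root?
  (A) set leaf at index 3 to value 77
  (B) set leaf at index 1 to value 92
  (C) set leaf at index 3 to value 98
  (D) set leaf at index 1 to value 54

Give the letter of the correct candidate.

Original leaves: [95, 12, 65, 17]
Target new root: 467
Try each candidate change and compute the resulting root:
Candidate A: set leaf[3] = 77 -> leaves = [95, 12, 65, 77]
  L0: [95, 12, 65, 77]
  L1: h(95,12)=(95*31+12)%997=963 h(65,77)=(65*31+77)%997=98 -> [963, 98]
  L2: h(963,98)=(963*31+98)%997=41 -> [41]
  root = 41 != target 467
Candidate B: set leaf[1] = 92 -> leaves = [95, 92, 65, 17]
  L0: [95, 92, 65, 17]
  L1: h(95,92)=(95*31+92)%997=46 h(65,17)=(65*31+17)%997=38 -> [46, 38]
  L2: h(46,38)=(46*31+38)%997=467 -> [467]
  root = 467 == target 467  ** MATCH **
Candidate C: set leaf[3] = 98 -> leaves = [95, 12, 65, 98]
  L0: [95, 12, 65, 98]
  L1: h(95,12)=(95*31+12)%997=963 h(65,98)=(65*31+98)%997=119 -> [963, 119]
  L2: h(963,119)=(963*31+119)%997=62 -> [62]
  root = 62 != target 467
Candidate D: set leaf[1] = 54 -> leaves = [95, 54, 65, 17]
  L0: [95, 54, 65, 17]
  L1: h(95,54)=(95*31+54)%997=8 h(65,17)=(65*31+17)%997=38 -> [8, 38]
  L2: h(8,38)=(8*31+38)%997=286 -> [286]
  root = 286 != target 467
Candidate B produces the target root.

Answer: B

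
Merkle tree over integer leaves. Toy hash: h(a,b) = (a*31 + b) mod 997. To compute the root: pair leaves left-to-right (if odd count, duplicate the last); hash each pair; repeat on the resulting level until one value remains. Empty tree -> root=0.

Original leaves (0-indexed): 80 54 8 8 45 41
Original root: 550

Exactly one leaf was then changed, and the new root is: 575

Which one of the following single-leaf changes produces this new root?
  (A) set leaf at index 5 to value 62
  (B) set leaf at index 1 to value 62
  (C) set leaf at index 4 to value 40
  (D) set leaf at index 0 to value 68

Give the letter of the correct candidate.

Answer: C

Derivation:
Original leaves: [80, 54, 8, 8, 45, 41]
Target new root: 575
Try each candidate change and compute the resulting root:
Candidate A: set leaf[5] = 62 -> leaves = [80, 54, 8, 8, 45, 62]
  L0: [80, 54, 8, 8, 45, 62]
  L1: h(80,54)=(80*31+54)%997=540 h(8,8)=(8*31+8)%997=256 h(45,62)=(45*31+62)%997=460 -> [540, 256, 460]
  L2: h(540,256)=(540*31+256)%997=47 h(460,460)=(460*31+460)%997=762 -> [47, 762]
  L3: h(47,762)=(47*31+762)%997=225 -> [225]
  root = 225 != target 575
Candidate B: set leaf[1] = 62 -> leaves = [80, 62, 8, 8, 45, 41]
  L0: [80, 62, 8, 8, 45, 41]
  L1: h(80,62)=(80*31+62)%997=548 h(8,8)=(8*31+8)%997=256 h(45,41)=(45*31+41)%997=439 -> [548, 256, 439]
  L2: h(548,256)=(548*31+256)%997=295 h(439,439)=(439*31+439)%997=90 -> [295, 90]
  L3: h(295,90)=(295*31+90)%997=262 -> [262]
  root = 262 != target 575
Candidate C: set leaf[4] = 40 -> leaves = [80, 54, 8, 8, 40, 41]
  L0: [80, 54, 8, 8, 40, 41]
  L1: h(80,54)=(80*31+54)%997=540 h(8,8)=(8*31+8)%997=256 h(40,41)=(40*31+41)%997=284 -> [540, 256, 284]
  L2: h(540,256)=(540*31+256)%997=47 h(284,284)=(284*31+284)%997=115 -> [47, 115]
  L3: h(47,115)=(47*31+115)%997=575 -> [575]
  root = 575 == target 575  ** MATCH **
Candidate D: set leaf[0] = 68 -> leaves = [68, 54, 8, 8, 45, 41]
  L0: [68, 54, 8, 8, 45, 41]
  L1: h(68,54)=(68*31+54)%997=168 h(8,8)=(8*31+8)%997=256 h(45,41)=(45*31+41)%997=439 -> [168, 256, 439]
  L2: h(168,256)=(168*31+256)%997=479 h(439,439)=(439*31+439)%997=90 -> [479, 90]
  L3: h(479,90)=(479*31+90)%997=981 -> [981]
  root = 981 != target 575
Candidate C produces the target root.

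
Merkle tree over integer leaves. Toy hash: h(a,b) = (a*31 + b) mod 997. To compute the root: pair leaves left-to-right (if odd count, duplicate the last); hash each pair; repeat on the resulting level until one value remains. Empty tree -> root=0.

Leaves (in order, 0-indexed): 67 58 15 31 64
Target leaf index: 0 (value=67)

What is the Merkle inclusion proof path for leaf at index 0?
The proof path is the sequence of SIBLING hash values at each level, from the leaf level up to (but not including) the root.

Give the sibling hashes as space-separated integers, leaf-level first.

Answer: 58 496 731

Derivation:
L0 (leaves): [67, 58, 15, 31, 64], target index=0
L1: h(67,58)=(67*31+58)%997=141 [pair 0] h(15,31)=(15*31+31)%997=496 [pair 1] h(64,64)=(64*31+64)%997=54 [pair 2] -> [141, 496, 54]
  Sibling for proof at L0: 58
L2: h(141,496)=(141*31+496)%997=879 [pair 0] h(54,54)=(54*31+54)%997=731 [pair 1] -> [879, 731]
  Sibling for proof at L1: 496
L3: h(879,731)=(879*31+731)%997=64 [pair 0] -> [64]
  Sibling for proof at L2: 731
Root: 64
Proof path (sibling hashes from leaf to root): [58, 496, 731]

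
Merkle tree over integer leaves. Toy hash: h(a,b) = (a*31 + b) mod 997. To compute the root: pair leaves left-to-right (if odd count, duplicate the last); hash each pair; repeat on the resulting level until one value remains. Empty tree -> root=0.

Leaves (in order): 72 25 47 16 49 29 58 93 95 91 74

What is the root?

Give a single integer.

Answer: 101

Derivation:
L0: [72, 25, 47, 16, 49, 29, 58, 93, 95, 91, 74]
L1: h(72,25)=(72*31+25)%997=263 h(47,16)=(47*31+16)%997=476 h(49,29)=(49*31+29)%997=551 h(58,93)=(58*31+93)%997=894 h(95,91)=(95*31+91)%997=45 h(74,74)=(74*31+74)%997=374 -> [263, 476, 551, 894, 45, 374]
L2: h(263,476)=(263*31+476)%997=653 h(551,894)=(551*31+894)%997=29 h(45,374)=(45*31+374)%997=772 -> [653, 29, 772]
L3: h(653,29)=(653*31+29)%997=332 h(772,772)=(772*31+772)%997=776 -> [332, 776]
L4: h(332,776)=(332*31+776)%997=101 -> [101]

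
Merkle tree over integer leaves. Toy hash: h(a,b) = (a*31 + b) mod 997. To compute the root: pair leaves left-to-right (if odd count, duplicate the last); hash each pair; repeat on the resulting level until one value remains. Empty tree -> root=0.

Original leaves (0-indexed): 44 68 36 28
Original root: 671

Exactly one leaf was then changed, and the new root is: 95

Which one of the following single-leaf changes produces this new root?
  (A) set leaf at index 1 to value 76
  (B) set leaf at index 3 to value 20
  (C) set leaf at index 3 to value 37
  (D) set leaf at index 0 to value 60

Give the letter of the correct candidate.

Original leaves: [44, 68, 36, 28]
Target new root: 95
Try each candidate change and compute the resulting root:
Candidate A: set leaf[1] = 76 -> leaves = [44, 76, 36, 28]
  L0: [44, 76, 36, 28]
  L1: h(44,76)=(44*31+76)%997=443 h(36,28)=(36*31+28)%997=147 -> [443, 147]
  L2: h(443,147)=(443*31+147)%997=919 -> [919]
  root = 919 != target 95
Candidate B: set leaf[3] = 20 -> leaves = [44, 68, 36, 20]
  L0: [44, 68, 36, 20]
  L1: h(44,68)=(44*31+68)%997=435 h(36,20)=(36*31+20)%997=139 -> [435, 139]
  L2: h(435,139)=(435*31+139)%997=663 -> [663]
  root = 663 != target 95
Candidate C: set leaf[3] = 37 -> leaves = [44, 68, 36, 37]
  L0: [44, 68, 36, 37]
  L1: h(44,68)=(44*31+68)%997=435 h(36,37)=(36*31+37)%997=156 -> [435, 156]
  L2: h(435,156)=(435*31+156)%997=680 -> [680]
  root = 680 != target 95
Candidate D: set leaf[0] = 60 -> leaves = [60, 68, 36, 28]
  L0: [60, 68, 36, 28]
  L1: h(60,68)=(60*31+68)%997=931 h(36,28)=(36*31+28)%997=147 -> [931, 147]
  L2: h(931,147)=(931*31+147)%997=95 -> [95]
  root = 95 == target 95  ** MATCH **
Candidate D produces the target root.

Answer: D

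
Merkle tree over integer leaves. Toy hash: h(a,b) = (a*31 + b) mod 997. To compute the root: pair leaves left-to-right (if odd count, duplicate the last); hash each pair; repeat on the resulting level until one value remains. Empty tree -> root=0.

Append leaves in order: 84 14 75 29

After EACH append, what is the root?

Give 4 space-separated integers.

After append 84 (leaves=[84]):
  L0: [84]
  root=84
After append 14 (leaves=[84, 14]):
  L0: [84, 14]
  L1: h(84,14)=(84*31+14)%997=624 -> [624]
  root=624
After append 75 (leaves=[84, 14, 75]):
  L0: [84, 14, 75]
  L1: h(84,14)=(84*31+14)%997=624 h(75,75)=(75*31+75)%997=406 -> [624, 406]
  L2: h(624,406)=(624*31+406)%997=807 -> [807]
  root=807
After append 29 (leaves=[84, 14, 75, 29]):
  L0: [84, 14, 75, 29]
  L1: h(84,14)=(84*31+14)%997=624 h(75,29)=(75*31+29)%997=360 -> [624, 360]
  L2: h(624,360)=(624*31+360)%997=761 -> [761]
  root=761

Answer: 84 624 807 761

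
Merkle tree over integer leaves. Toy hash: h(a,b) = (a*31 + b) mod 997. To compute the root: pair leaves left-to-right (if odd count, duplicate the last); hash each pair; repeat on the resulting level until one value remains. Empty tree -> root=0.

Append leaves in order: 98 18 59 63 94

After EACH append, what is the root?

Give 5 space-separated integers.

Answer: 98 65 912 916 27

Derivation:
After append 98 (leaves=[98]):
  L0: [98]
  root=98
After append 18 (leaves=[98, 18]):
  L0: [98, 18]
  L1: h(98,18)=(98*31+18)%997=65 -> [65]
  root=65
After append 59 (leaves=[98, 18, 59]):
  L0: [98, 18, 59]
  L1: h(98,18)=(98*31+18)%997=65 h(59,59)=(59*31+59)%997=891 -> [65, 891]
  L2: h(65,891)=(65*31+891)%997=912 -> [912]
  root=912
After append 63 (leaves=[98, 18, 59, 63]):
  L0: [98, 18, 59, 63]
  L1: h(98,18)=(98*31+18)%997=65 h(59,63)=(59*31+63)%997=895 -> [65, 895]
  L2: h(65,895)=(65*31+895)%997=916 -> [916]
  root=916
After append 94 (leaves=[98, 18, 59, 63, 94]):
  L0: [98, 18, 59, 63, 94]
  L1: h(98,18)=(98*31+18)%997=65 h(59,63)=(59*31+63)%997=895 h(94,94)=(94*31+94)%997=17 -> [65, 895, 17]
  L2: h(65,895)=(65*31+895)%997=916 h(17,17)=(17*31+17)%997=544 -> [916, 544]
  L3: h(916,544)=(916*31+544)%997=27 -> [27]
  root=27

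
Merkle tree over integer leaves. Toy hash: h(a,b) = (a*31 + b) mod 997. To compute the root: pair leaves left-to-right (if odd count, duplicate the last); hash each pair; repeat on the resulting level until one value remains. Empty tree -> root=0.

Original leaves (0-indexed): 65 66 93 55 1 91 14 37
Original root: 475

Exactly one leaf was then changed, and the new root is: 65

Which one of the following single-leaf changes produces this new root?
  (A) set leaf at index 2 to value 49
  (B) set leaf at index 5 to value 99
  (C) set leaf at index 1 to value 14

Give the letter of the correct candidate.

Answer: A

Derivation:
Original leaves: [65, 66, 93, 55, 1, 91, 14, 37]
Target new root: 65
Try each candidate change and compute the resulting root:
Candidate A: set leaf[2] = 49 -> leaves = [65, 66, 49, 55, 1, 91, 14, 37]
  L0: [65, 66, 49, 55, 1, 91, 14, 37]
  L1: h(65,66)=(65*31+66)%997=87 h(49,55)=(49*31+55)%997=577 h(1,91)=(1*31+91)%997=122 h(14,37)=(14*31+37)%997=471 -> [87, 577, 122, 471]
  L2: h(87,577)=(87*31+577)%997=283 h(122,471)=(122*31+471)%997=265 -> [283, 265]
  L3: h(283,265)=(283*31+265)%997=65 -> [65]
  root = 65 == target 65  ** MATCH **
Candidate B: set leaf[5] = 99 -> leaves = [65, 66, 93, 55, 1, 99, 14, 37]
  L0: [65, 66, 93, 55, 1, 99, 14, 37]
  L1: h(65,66)=(65*31+66)%997=87 h(93,55)=(93*31+55)%997=944 h(1,99)=(1*31+99)%997=130 h(14,37)=(14*31+37)%997=471 -> [87, 944, 130, 471]
  L2: h(87,944)=(87*31+944)%997=650 h(130,471)=(130*31+471)%997=513 -> [650, 513]
  L3: h(650,513)=(650*31+513)%997=723 -> [723]
  root = 723 != target 65
Candidate C: set leaf[1] = 14 -> leaves = [65, 14, 93, 55, 1, 91, 14, 37]
  L0: [65, 14, 93, 55, 1, 91, 14, 37]
  L1: h(65,14)=(65*31+14)%997=35 h(93,55)=(93*31+55)%997=944 h(1,91)=(1*31+91)%997=122 h(14,37)=(14*31+37)%997=471 -> [35, 944, 122, 471]
  L2: h(35,944)=(35*31+944)%997=35 h(122,471)=(122*31+471)%997=265 -> [35, 265]
  L3: h(35,265)=(35*31+265)%997=353 -> [353]
  root = 353 != target 65
Candidate A produces the target root.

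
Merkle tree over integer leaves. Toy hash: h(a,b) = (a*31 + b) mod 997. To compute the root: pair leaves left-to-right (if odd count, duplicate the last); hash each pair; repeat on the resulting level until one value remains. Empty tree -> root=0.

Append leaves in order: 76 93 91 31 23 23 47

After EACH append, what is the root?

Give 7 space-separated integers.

After append 76 (leaves=[76]):
  L0: [76]
  root=76
After append 93 (leaves=[76, 93]):
  L0: [76, 93]
  L1: h(76,93)=(76*31+93)%997=455 -> [455]
  root=455
After append 91 (leaves=[76, 93, 91]):
  L0: [76, 93, 91]
  L1: h(76,93)=(76*31+93)%997=455 h(91,91)=(91*31+91)%997=918 -> [455, 918]
  L2: h(455,918)=(455*31+918)%997=68 -> [68]
  root=68
After append 31 (leaves=[76, 93, 91, 31]):
  L0: [76, 93, 91, 31]
  L1: h(76,93)=(76*31+93)%997=455 h(91,31)=(91*31+31)%997=858 -> [455, 858]
  L2: h(455,858)=(455*31+858)%997=8 -> [8]
  root=8
After append 23 (leaves=[76, 93, 91, 31, 23]):
  L0: [76, 93, 91, 31, 23]
  L1: h(76,93)=(76*31+93)%997=455 h(91,31)=(91*31+31)%997=858 h(23,23)=(23*31+23)%997=736 -> [455, 858, 736]
  L2: h(455,858)=(455*31+858)%997=8 h(736,736)=(736*31+736)%997=621 -> [8, 621]
  L3: h(8,621)=(8*31+621)%997=869 -> [869]
  root=869
After append 23 (leaves=[76, 93, 91, 31, 23, 23]):
  L0: [76, 93, 91, 31, 23, 23]
  L1: h(76,93)=(76*31+93)%997=455 h(91,31)=(91*31+31)%997=858 h(23,23)=(23*31+23)%997=736 -> [455, 858, 736]
  L2: h(455,858)=(455*31+858)%997=8 h(736,736)=(736*31+736)%997=621 -> [8, 621]
  L3: h(8,621)=(8*31+621)%997=869 -> [869]
  root=869
After append 47 (leaves=[76, 93, 91, 31, 23, 23, 47]):
  L0: [76, 93, 91, 31, 23, 23, 47]
  L1: h(76,93)=(76*31+93)%997=455 h(91,31)=(91*31+31)%997=858 h(23,23)=(23*31+23)%997=736 h(47,47)=(47*31+47)%997=507 -> [455, 858, 736, 507]
  L2: h(455,858)=(455*31+858)%997=8 h(736,507)=(736*31+507)%997=392 -> [8, 392]
  L3: h(8,392)=(8*31+392)%997=640 -> [640]
  root=640

Answer: 76 455 68 8 869 869 640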